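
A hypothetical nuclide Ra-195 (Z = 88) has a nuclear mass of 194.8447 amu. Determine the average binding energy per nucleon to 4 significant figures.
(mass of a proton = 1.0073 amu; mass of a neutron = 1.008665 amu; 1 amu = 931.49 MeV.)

With 88 protons and 107 neutrons (A = 195):
Σm = 88·m_p + 107·m_n = 88.6424 + 107.927155 = 196.569555 amu
The mass defect is 196.569555 − 194.8447 = 1.724855 amu.
E_B = 1.724855 × 931.49 = 1606.69 MeV
Dividing by A = 195 gives 8.239 MeV per nucleon.

8.239 MeV/nucleon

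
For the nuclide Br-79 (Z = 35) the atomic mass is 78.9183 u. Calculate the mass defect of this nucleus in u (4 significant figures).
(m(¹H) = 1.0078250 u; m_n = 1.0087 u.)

With 35 protons and 44 neutrons (A = 79):
Σm = 35·m(¹H) + 44·m_n = 35.2738750 + 44.3828 = 79.6566750 u
Δm = 79.6566750 − 78.9183 = 0.7383750 u

0.7384 u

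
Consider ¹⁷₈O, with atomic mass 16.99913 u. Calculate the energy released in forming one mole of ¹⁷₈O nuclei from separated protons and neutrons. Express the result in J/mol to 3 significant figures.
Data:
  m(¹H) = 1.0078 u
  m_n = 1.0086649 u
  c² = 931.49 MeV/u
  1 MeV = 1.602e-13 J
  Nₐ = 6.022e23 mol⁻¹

1.27e+13 J/mol

The nucleus contains 8 protons and 17 − 8 = 9 neutrons.
Σm = 8·m(¹H) + 9·m_n = 8.0624 + 9.0779841 = 17.1403841 u
Δm = 17.1403841 − 16.99913 = 0.1412541 u
Binding energy = Δm·c² = 0.1412541 × 931.49 MeV/u = 131.577 MeV
Per nucleus in joules: 131.577 MeV × 1.602e-13 J/MeV = 2.1079e-11 J
Per mole: 2.1079e-11 J × 6.022e23 mol⁻¹ = 1.2694e+13 J/mol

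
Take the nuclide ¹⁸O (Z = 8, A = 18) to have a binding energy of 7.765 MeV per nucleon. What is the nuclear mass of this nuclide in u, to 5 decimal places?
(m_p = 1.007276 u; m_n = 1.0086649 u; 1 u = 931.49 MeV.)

17.99481 u

Total binding energy = 18 × 7.765 = 139.770 MeV
Mass defect = 139.770 MeV / (931.49 MeV/u) = 0.1500499 u
Constituent mass = 8(1.007276) + 10(1.0086649) = 18.1448570 u
Nuclear mass = 18.1448570 − 0.1500499 = 17.9948071 u ≈ 17.99481 u (to 5 decimal places)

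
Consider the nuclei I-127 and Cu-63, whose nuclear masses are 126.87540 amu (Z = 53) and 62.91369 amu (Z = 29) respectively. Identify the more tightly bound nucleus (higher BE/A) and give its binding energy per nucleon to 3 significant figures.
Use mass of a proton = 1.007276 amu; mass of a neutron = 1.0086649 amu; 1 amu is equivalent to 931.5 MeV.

Cu-63; 8.75 MeV/nucleon

I-127: Σm = 53(1.007276) + 74(1.0086649) = 128.0268306 amu; Δm = 1.1514306 amu; E_B = 1072.56 MeV; E_B/A = 8.445 MeV
Cu-63: Σm = 29(1.007276) + 34(1.0086649) = 63.5056106 amu; Δm = 0.5919206 amu; E_B = 551.37 MeV; E_B/A = 8.752 MeV
Cu-63 has the higher binding energy per nucleon, so it is the more tightly bound nucleus.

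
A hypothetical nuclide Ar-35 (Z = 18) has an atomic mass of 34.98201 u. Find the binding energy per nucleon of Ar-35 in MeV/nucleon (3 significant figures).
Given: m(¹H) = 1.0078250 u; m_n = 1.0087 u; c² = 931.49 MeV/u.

Mass of separated nucleons = 18(1.0078250) + 17(1.0087) = 18.1408500 + 17.1479 = 35.2887500 u
Mass defect Δm = 35.2887500 − 34.98201 = 0.3067400 u
E_B = 0.3067400 × 931.49 = 285.725 MeV
Dividing by A = 35 gives 8.164 MeV per nucleon.

8.16 MeV/nucleon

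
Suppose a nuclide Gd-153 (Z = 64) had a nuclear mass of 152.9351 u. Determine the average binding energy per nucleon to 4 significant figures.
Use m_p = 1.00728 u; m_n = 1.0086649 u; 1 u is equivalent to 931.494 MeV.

7.927 MeV/nucleon

With 64 protons and 89 neutrons (A = 153):
Mass of separated nucleons = 64(1.00728) + 89(1.0086649) = 64.46592 + 89.7711761 = 154.2370961 u
The mass defect is 154.2370961 − 152.9351 = 1.3019961 u.
E_B = 1.3019961 × 931.494 = 1212.80 MeV
Dividing by A = 153 gives 7.927 MeV per nucleon.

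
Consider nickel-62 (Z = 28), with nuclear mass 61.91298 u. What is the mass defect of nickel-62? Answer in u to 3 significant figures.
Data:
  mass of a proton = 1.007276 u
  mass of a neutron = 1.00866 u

Total constituent mass: 28 × 1.007276 + 34 × 1.00866 = 62.498168 u
The mass defect is 62.498168 − 61.91298 = 0.585188 u.

0.585 u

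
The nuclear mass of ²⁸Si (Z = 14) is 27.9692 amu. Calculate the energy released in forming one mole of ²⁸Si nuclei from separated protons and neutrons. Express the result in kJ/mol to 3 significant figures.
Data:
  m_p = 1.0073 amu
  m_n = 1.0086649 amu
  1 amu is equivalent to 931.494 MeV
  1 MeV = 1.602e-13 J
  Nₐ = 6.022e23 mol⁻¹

2.29e+10 kJ/mol

Total constituent mass: 14 × 1.0073 + 14 × 1.0086649 = 28.2235086 amu
Mass defect Δm = 28.2235086 − 27.9692 = 0.2543086 amu
Converting to energy: 0.2543086 amu × 931.494 MeV/amu = 236.887 MeV
Per nucleus in joules: 236.887 MeV × 1.602e-13 J/MeV = 3.7949e-11 J
Per mole: 3.7949e-11 J × 6.022e23 mol⁻¹ = 2.2853e+13 J/mol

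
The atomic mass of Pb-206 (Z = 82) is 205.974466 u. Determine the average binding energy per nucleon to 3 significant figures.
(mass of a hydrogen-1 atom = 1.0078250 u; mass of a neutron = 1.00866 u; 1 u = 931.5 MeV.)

7.87 MeV/nucleon

With 82 protons and 124 neutrons (A = 206):
Mass of separated nucleons = 82(1.0078250) + 124(1.00866) = 82.6416500 + 125.07384 = 207.7154900 u
Δm = 207.7154900 − 205.974466 = 1.7410240 u
Binding energy = Δm·c² = 1.7410240 × 931.5 MeV/u = 1621.76 MeV
BE/A = 1621.76 MeV / 206 = 7.873 MeV/nucleon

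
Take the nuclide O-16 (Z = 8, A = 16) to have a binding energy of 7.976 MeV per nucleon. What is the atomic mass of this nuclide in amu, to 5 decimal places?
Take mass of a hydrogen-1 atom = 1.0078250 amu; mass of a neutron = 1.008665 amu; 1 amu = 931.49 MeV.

Total binding energy = 16 × 7.976 = 127.616 MeV
Mass defect = 127.616 MeV / (931.49 MeV/amu) = 0.1370020 amu
Constituent mass = 8(1.0078250) + 8(1.008665) = 16.1319200 amu
Atomic mass = 16.1319200 − 0.1370020 = 15.9949180 amu ≈ 15.99492 amu (to 5 decimal places)

15.99492 amu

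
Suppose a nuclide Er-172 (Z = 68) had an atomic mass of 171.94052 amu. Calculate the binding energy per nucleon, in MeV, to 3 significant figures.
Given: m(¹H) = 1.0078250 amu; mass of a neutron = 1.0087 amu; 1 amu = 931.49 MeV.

Σm = 68·m(¹H) + 104·m_n = 68.5321000 + 104.9048 = 173.4369000 amu
Mass defect Δm = 173.4369000 − 171.94052 = 1.4963800 amu
Converting to energy: 1.4963800 amu × 931.49 MeV/amu = 1393.86 MeV
Dividing by A = 172 gives 8.104 MeV per nucleon.

8.10 MeV/nucleon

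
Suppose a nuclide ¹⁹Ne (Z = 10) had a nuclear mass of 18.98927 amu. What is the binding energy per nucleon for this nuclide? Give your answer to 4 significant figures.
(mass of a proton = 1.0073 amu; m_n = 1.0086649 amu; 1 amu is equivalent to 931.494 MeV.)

Mass of separated nucleons = 10(1.0073) + 9(1.0086649) = 10.0730 + 9.0779841 = 19.1509841 amu
Δm = 19.1509841 − 18.98927 = 0.1617141 amu
Converting to energy: 0.1617141 amu × 931.494 MeV/amu = 150.636 MeV
Per nucleon: 150.636 / 19 = 7.928 MeV

7.928 MeV/nucleon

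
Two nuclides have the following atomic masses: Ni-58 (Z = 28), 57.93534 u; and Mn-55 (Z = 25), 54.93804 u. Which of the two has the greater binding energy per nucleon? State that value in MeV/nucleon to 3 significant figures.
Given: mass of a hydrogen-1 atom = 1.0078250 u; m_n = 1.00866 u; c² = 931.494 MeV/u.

Ni-58: Σm = 28(1.0078250) + 30(1.00866) = 58.4789000 u; Δm = 0.5435600 u; E_B = 506.32 MeV; E_B/A = 8.730 MeV
Mn-55: Σm = 25(1.0078250) + 30(1.00866) = 55.4554250 u; Δm = 0.5173850 u; E_B = 481.94 MeV; E_B/A = 8.763 MeV
Mn-55 has the higher binding energy per nucleon, so it is the more tightly bound nucleus.

Mn-55; 8.76 MeV/nucleon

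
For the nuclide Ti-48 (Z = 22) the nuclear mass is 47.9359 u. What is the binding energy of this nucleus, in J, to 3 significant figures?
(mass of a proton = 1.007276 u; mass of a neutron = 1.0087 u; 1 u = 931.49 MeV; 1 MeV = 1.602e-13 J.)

Z = 22, so N = A − Z = 48 − 22 = 26.
Mass of separated nucleons = 22(1.007276) + 26(1.0087) = 22.160072 + 26.2262 = 48.386272 u
The mass defect is 48.386272 − 47.9359 = 0.450372 u.
Converting to energy: 0.450372 u × 931.49 MeV/u = 419.517 MeV
In joules: 419.517 MeV × 1.602e-13 J/MeV = 6.7207e-11 J

6.72e-11 J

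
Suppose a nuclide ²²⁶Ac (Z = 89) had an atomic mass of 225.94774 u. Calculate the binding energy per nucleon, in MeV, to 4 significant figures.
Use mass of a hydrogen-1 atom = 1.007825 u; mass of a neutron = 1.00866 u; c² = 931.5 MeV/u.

Mass of separated nucleons = 89(1.007825) + 137(1.00866) = 89.696425 + 138.18642 = 227.882845 u
Δm = 227.882845 − 225.94774 = 1.935105 u
Binding energy = Δm·c² = 1.935105 × 931.5 MeV/u = 1802.55 MeV
BE/A = 1802.55 MeV / 226 = 7.976 MeV/nucleon

7.976 MeV/nucleon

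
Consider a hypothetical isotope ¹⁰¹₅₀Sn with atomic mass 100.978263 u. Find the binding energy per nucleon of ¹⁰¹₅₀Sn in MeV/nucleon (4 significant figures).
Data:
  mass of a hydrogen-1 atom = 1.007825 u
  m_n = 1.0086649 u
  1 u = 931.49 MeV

Z = 50, so N = A − Z = 101 − 50 = 51.
Mass of separated nucleons = 50(1.007825) + 51(1.0086649) = 50.391250 + 51.4419099 = 101.8331599 u
Δm = 101.8331599 − 100.978263 = 0.8548969 u
Converting to energy: 0.8548969 u × 931.49 MeV/u = 796.328 MeV
Per nucleon: 796.328 / 101 = 7.884 MeV

7.884 MeV/nucleon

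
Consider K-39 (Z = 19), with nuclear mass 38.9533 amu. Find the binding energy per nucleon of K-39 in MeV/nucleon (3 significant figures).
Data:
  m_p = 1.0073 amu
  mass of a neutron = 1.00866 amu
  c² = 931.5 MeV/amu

Mass of separated nucleons = 19(1.0073) + 20(1.00866) = 19.1387 + 20.17320 = 39.31190 amu
The mass defect is 39.31190 − 38.9533 = 0.35860 amu.
Binding energy = Δm·c² = 0.35860 × 931.5 MeV/amu = 334.036 MeV
Per nucleon: 334.036 / 39 = 8.565 MeV

8.57 MeV/nucleon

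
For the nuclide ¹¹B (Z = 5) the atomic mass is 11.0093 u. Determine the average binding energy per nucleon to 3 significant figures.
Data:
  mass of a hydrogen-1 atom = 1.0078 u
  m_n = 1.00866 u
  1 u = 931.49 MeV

6.92 MeV/nucleon

With 5 protons and 6 neutrons (A = 11):
Total constituent mass: 5 × 1.0078 + 6 × 1.00866 = 11.09096 u
Mass defect Δm = 11.09096 − 11.0093 = 0.08166 u
Binding energy = Δm·c² = 0.08166 × 931.49 MeV/u = 76.0655 MeV
Dividing by A = 11 gives 6.915 MeV per nucleon.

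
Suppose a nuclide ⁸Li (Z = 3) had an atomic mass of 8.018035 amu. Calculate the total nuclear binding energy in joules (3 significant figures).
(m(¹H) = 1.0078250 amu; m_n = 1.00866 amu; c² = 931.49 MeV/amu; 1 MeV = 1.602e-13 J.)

Z = 3, so N = A − Z = 8 − 3 = 5.
Σm = 3·m(¹H) + 5·m_n = 3.0234750 + 5.04330 = 8.0667750 amu
Δm = 8.0667750 − 8.018035 = 0.0487400 amu
Converting to energy: 0.0487400 amu × 931.49 MeV/amu = 45.4008 MeV
In joules: 45.4008 MeV × 1.602e-13 J/MeV = 7.2732e-12 J

7.27e-12 J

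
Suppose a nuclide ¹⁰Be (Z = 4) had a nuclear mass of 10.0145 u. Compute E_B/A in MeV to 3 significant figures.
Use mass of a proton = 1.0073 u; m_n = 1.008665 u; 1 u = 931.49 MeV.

6.21 MeV/nucleon

Mass of separated nucleons = 4(1.0073) + 6(1.008665) = 4.0292 + 6.051990 = 10.081190 u
Mass defect Δm = 10.081190 − 10.0145 = 0.066690 u
E_B = 0.066690 × 931.49 = 62.1211 MeV
BE/A = 62.1211 MeV / 10 = 6.212 MeV/nucleon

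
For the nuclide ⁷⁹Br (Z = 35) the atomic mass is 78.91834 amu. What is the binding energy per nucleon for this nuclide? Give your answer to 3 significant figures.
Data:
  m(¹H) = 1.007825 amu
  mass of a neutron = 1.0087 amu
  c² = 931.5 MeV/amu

8.71 MeV/nucleon

Mass of separated nucleons = 35(1.007825) + 44(1.0087) = 35.273875 + 44.3828 = 79.656675 amu
Mass defect Δm = 79.656675 − 78.91834 = 0.738335 amu
Converting to energy: 0.738335 amu × 931.5 MeV/amu = 687.759 MeV
Dividing by A = 79 gives 8.706 MeV per nucleon.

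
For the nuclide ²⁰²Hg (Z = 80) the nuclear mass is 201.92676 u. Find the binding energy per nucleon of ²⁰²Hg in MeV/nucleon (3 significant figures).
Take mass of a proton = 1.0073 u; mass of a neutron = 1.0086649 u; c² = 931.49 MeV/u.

The nucleus contains 80 protons and 202 − 80 = 122 neutrons.
Mass of separated nucleons = 80(1.0073) + 122(1.0086649) = 80.5840 + 123.0571178 = 203.6411178 u
Mass defect Δm = 203.6411178 − 201.92676 = 1.7143578 u
E_B = 1.7143578 × 931.49 = 1596.91 MeV
BE/A = 1596.91 MeV / 202 = 7.905 MeV/nucleon

7.91 MeV/nucleon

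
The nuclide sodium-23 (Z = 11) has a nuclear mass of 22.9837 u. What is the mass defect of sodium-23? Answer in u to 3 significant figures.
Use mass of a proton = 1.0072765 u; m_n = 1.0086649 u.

0.200 u

The nucleus contains 11 protons and 23 − 11 = 12 neutrons.
Mass of separated nucleons = 11(1.0072765) + 12(1.0086649) = 11.0800415 + 12.1039788 = 23.1840203 u
The mass defect is 23.1840203 − 22.9837 = 0.2003203 u.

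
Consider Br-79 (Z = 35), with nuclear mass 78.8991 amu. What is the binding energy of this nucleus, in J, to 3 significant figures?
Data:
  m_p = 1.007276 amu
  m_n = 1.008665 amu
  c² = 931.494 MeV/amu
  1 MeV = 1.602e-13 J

Mass of separated nucleons = 35(1.007276) + 44(1.008665) = 35.254660 + 44.381260 = 79.635920 amu
Δm = 79.635920 − 78.8991 = 0.736820 amu
Converting to energy: 0.736820 amu × 931.494 MeV/amu = 686.343 MeV
In joules: 686.343 MeV × 1.602e-13 J/MeV = 1.0995e-10 J

1.10e-10 J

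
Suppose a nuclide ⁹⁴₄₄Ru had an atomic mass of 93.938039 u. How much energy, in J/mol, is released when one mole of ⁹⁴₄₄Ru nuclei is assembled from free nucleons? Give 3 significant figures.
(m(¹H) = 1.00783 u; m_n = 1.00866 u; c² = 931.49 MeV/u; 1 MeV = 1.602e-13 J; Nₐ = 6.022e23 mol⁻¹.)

7.54e+13 J/mol

The nucleus contains 44 protons and 94 − 44 = 50 neutrons.
Total constituent mass: 44 × 1.00783 + 50 × 1.00866 = 94.77752 u
The mass defect is 94.77752 − 93.938039 = 0.839481 u.
Binding energy = Δm·c² = 0.839481 × 931.49 MeV/u = 781.968 MeV
Per nucleus in joules: 781.968 MeV × 1.602e-13 J/MeV = 1.2527e-10 J
Per mole: 1.2527e-10 J × 6.022e23 mol⁻¹ = 7.5438e+13 J/mol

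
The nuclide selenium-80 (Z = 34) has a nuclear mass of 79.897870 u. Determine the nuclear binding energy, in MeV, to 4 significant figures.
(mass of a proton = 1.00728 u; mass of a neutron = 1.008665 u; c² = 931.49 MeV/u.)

Z = 34, so N = A − Z = 80 − 34 = 46.
Total constituent mass: 34 × 1.00728 + 46 × 1.008665 = 80.646110 u
Mass defect Δm = 80.646110 − 79.897870 = 0.748240 u
Converting to energy: 0.748240 u × 931.49 MeV/u = 696.978 MeV

697.0 MeV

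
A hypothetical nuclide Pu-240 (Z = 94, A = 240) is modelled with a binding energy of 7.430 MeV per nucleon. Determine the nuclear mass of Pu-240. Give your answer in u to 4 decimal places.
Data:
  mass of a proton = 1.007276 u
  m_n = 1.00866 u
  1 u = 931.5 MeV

Total binding energy = 240 × 7.430 = 1783.200 MeV
Mass defect = 1783.200 MeV / (931.5 MeV/u) = 1.914332 u
Constituent mass = 94(1.007276) + 146(1.00866) = 241.948304 u
Nuclear mass = 241.948304 − 1.914332 = 240.033972 u ≈ 240.0340 u (to 4 decimal places)

240.0340 u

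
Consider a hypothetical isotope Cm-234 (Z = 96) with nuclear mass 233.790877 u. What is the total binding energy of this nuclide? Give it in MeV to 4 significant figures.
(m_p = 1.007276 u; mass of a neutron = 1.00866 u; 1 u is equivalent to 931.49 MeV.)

Z = 96, so N = A − Z = 234 − 96 = 138.
Mass of separated nucleons = 96(1.007276) + 138(1.00866) = 96.698496 + 139.19508 = 235.893576 u
Mass defect Δm = 235.893576 − 233.790877 = 2.102699 u
E_B = 2.102699 × 931.49 = 1958.64 MeV

1959 MeV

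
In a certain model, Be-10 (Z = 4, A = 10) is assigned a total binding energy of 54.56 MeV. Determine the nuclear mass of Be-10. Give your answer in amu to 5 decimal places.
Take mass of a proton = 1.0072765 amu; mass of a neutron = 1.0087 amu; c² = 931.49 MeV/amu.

Mass defect = 54.56 MeV / (931.49 MeV/amu) = 0.0585728 amu
Constituent mass = 4(1.0072765) + 6(1.0087) = 10.0813060 amu
Nuclear mass = 10.0813060 − 0.0585728 = 10.0227332 amu ≈ 10.02273 amu (to 5 decimal places)

10.02273 amu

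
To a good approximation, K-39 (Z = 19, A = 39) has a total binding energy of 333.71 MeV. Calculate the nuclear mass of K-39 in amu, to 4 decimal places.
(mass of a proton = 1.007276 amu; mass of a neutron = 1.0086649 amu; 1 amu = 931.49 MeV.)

Mass defect = 333.71 MeV / (931.49 MeV/amu) = 0.358254 amu
Constituent mass = 19(1.007276) + 20(1.0086649) = 39.3115420 amu
Nuclear mass = 39.3115420 − 0.358254 = 38.9532880 amu ≈ 38.9533 amu (to 4 decimal places)

38.9533 amu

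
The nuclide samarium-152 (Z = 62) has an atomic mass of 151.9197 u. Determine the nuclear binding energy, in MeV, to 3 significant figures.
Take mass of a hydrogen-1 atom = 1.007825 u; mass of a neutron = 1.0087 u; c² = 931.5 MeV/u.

1260 MeV

Mass of separated nucleons = 62(1.007825) + 90(1.0087) = 62.485150 + 90.7830 = 153.268150 u
Δm = 153.268150 − 151.9197 = 1.348450 u
Converting to energy: 1.348450 u × 931.5 MeV/u = 1256.08 MeV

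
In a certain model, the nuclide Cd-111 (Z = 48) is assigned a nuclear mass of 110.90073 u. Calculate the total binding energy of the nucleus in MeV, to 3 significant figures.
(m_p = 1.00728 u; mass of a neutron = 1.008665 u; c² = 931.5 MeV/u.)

Z = 48, so N = A − Z = 111 − 48 = 63.
Σm = 48·m_p + 63·m_n = 48.34944 + 63.545895 = 111.895335 u
Mass defect Δm = 111.895335 − 110.90073 = 0.994605 u
E_B = 0.994605 × 931.5 = 926.475 MeV

926 MeV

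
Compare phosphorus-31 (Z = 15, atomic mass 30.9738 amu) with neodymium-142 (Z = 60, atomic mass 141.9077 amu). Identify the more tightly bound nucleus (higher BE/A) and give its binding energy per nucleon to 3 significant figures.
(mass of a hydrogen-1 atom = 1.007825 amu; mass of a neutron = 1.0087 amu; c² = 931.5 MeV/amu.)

phosphorus-31; 8.50 MeV/nucleon

phosphorus-31: Σm = 15(1.007825) + 16(1.0087) = 31.256575 amu; Δm = 0.282775 amu; E_B = 263.40 MeV; E_B/A = 8.497 MeV
neodymium-142: Σm = 60(1.007825) + 82(1.0087) = 143.182900 amu; Δm = 1.275200 amu; E_B = 1187.8 MeV; E_B/A = 8.365 MeV
phosphorus-31 has the higher binding energy per nucleon, so it is the more tightly bound nucleus.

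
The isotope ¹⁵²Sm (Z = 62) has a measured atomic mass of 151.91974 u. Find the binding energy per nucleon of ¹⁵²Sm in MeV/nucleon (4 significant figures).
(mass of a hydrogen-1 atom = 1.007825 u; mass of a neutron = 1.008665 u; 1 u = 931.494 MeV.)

With 62 protons and 90 neutrons (A = 152):
Mass of separated nucleons = 62(1.007825) + 90(1.008665) = 62.485150 + 90.779850 = 153.265000 u
Mass defect Δm = 153.265000 − 151.91974 = 1.345260 u
Binding energy = Δm·c² = 1.345260 × 931.494 MeV/u = 1253.10 MeV
BE/A = 1253.10 MeV / 152 = 8.244 MeV/nucleon

8.244 MeV/nucleon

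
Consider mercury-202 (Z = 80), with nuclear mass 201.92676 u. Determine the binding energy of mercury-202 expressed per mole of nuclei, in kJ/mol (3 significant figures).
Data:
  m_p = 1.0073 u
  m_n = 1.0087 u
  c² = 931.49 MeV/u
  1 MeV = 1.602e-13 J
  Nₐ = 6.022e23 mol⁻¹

1.54e+11 kJ/mol

Z = 80, so N = A − Z = 202 − 80 = 122.
Total constituent mass: 80 × 1.0073 + 122 × 1.0087 = 203.6454 u
The mass defect is 203.6454 − 201.92676 = 1.71864 u.
Binding energy = Δm·c² = 1.71864 × 931.49 MeV/u = 1600.90 MeV
Per nucleus in joules: 1600.90 MeV × 1.602e-13 J/MeV = 2.5646e-10 J
Per mole: 2.5646e-10 J × 6.022e23 mol⁻¹ = 1.5444e+14 J/mol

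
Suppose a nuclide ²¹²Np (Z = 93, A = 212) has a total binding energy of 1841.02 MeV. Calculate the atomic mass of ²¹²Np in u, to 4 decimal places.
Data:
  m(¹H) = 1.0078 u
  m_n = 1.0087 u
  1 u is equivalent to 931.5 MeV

211.7843 u

Mass defect = 1841.02 MeV / (931.5 MeV/u) = 1.976404 u
Constituent mass = 93(1.0078) + 119(1.0087) = 213.7607 u
Atomic mass = 213.7607 − 1.976404 = 211.784296 u ≈ 211.7843 u (to 4 decimal places)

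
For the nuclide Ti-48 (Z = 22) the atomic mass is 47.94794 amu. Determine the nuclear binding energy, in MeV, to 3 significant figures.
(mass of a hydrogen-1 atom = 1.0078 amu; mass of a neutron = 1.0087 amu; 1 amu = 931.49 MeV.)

419 MeV

Total constituent mass: 22 × 1.0078 + 26 × 1.0087 = 48.3978 amu
Mass defect Δm = 48.3978 − 47.94794 = 0.44986 amu
E_B = 0.44986 × 931.49 = 419.040 MeV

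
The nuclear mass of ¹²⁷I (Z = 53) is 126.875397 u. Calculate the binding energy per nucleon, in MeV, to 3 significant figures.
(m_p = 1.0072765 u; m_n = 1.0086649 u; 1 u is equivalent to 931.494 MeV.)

8.45 MeV/nucleon

The nucleus contains 53 protons and 127 − 53 = 74 neutrons.
Total constituent mass: 53 × 1.0072765 + 74 × 1.0086649 = 128.0268571 u
The mass defect is 128.0268571 − 126.875397 = 1.1514601 u.
Binding energy = Δm·c² = 1.1514601 × 931.494 MeV/u = 1072.578 MeV
BE/A = 1072.578 MeV / 127 = 8.445 MeV/nucleon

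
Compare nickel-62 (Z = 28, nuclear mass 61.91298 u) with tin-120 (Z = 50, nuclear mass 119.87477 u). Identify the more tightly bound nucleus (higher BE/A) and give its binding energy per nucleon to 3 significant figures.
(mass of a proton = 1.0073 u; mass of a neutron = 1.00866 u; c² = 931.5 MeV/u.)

nickel-62; 8.80 MeV/nucleon

nickel-62: Σm = 28(1.0073) + 34(1.00866) = 62.49884 u; Δm = 0.58586 u; E_B = 545.73 MeV; E_B/A = 8.802 MeV
tin-120: Σm = 50(1.0073) + 70(1.00866) = 120.97120 u; Δm = 1.09643 u; E_B = 1021.3 MeV; E_B/A = 8.511 MeV
nickel-62 has the higher binding energy per nucleon, so it is the more tightly bound nucleus.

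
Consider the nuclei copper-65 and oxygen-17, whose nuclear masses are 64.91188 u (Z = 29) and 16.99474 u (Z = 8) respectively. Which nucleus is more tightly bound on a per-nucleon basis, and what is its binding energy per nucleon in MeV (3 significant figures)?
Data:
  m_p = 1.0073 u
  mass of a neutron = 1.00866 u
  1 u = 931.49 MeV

copper-65; 8.76 MeV/nucleon

copper-65: Σm = 29(1.0073) + 36(1.00866) = 65.52346 u; Δm = 0.61158 u; E_B = 569.68 MeV; E_B/A = 8.764 MeV
oxygen-17: Σm = 8(1.0073) + 9(1.00866) = 17.13634 u; Δm = 0.14160 u; E_B = 131.90 MeV; E_B/A = 7.759 MeV
copper-65 has the higher binding energy per nucleon, so it is the more tightly bound nucleus.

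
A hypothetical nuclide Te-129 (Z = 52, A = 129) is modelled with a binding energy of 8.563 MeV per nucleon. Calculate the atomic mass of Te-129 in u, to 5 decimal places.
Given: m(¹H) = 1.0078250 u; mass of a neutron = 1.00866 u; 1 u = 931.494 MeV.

128.88785 u

Total binding energy = 129 × 8.563 = 1104.627 MeV
Mass defect = 1104.627 MeV / (931.494 MeV/u) = 1.1858659 u
Constituent mass = 52(1.0078250) + 77(1.00866) = 130.0737200 u
Atomic mass = 130.0737200 − 1.1858659 = 128.8878541 u ≈ 128.88785 u (to 5 decimal places)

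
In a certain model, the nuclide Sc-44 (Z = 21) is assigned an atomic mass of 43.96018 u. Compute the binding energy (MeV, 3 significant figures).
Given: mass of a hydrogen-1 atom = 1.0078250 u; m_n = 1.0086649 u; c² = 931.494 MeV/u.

Total constituent mass: 21 × 1.0078250 + 23 × 1.0086649 = 44.3636177 u
Δm = 44.3636177 − 43.96018 = 0.4034377 u
Converting to energy: 0.4034377 u × 931.494 MeV/u = 375.800 MeV

376 MeV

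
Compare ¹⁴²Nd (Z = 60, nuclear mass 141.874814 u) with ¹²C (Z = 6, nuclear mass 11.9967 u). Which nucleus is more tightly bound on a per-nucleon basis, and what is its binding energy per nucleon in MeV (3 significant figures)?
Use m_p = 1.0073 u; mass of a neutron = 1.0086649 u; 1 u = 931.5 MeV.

¹⁴²Nd: Σm = 60(1.0073) + 82(1.0086649) = 143.1485218 u; Δm = 1.2737078 u; E_B = 1186.46 MeV; E_B/A = 8.355 MeV
¹²C: Σm = 6(1.0073) + 6(1.0086649) = 12.0957894 u; Δm = 0.0990894 u; E_B = 92.302 MeV; E_B/A = 7.692 MeV
¹⁴²Nd has the higher binding energy per nucleon, so it is the more tightly bound nucleus.

¹⁴²Nd; 8.36 MeV/nucleon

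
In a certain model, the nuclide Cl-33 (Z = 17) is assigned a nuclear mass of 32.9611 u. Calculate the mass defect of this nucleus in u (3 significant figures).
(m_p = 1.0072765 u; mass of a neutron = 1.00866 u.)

0.301 u

The nucleus contains 17 protons and 33 − 17 = 16 neutrons.
Total constituent mass: 17 × 1.0072765 + 16 × 1.00866 = 33.2622605 u
Δm = 33.2622605 − 32.9611 = 0.3011605 u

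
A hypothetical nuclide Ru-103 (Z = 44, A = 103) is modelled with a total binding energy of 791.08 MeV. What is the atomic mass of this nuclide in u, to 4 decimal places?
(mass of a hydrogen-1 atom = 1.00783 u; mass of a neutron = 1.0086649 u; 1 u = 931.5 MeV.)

103.0065 u

Mass defect = 791.08 MeV / (931.5 MeV/u) = 0.849254 u
Constituent mass = 44(1.00783) + 59(1.0086649) = 103.8557491 u
Atomic mass = 103.8557491 − 0.849254 = 103.0064951 u ≈ 103.0065 u (to 4 decimal places)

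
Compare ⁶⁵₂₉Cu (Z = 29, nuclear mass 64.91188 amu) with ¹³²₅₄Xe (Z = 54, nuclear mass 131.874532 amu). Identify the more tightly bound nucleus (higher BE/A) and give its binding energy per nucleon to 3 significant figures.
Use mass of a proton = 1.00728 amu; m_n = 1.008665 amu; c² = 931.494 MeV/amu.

⁶⁵₂₉Cu; 8.76 MeV/nucleon

⁶⁵₂₉Cu: Σm = 29(1.00728) + 36(1.008665) = 65.523060 amu; Δm = 0.611180 amu; E_B = 569.31 MeV; E_B/A = 8.759 MeV
¹³²₅₄Xe: Σm = 54(1.00728) + 78(1.008665) = 133.068990 amu; Δm = 1.194458 amu; E_B = 1112.6 MeV; E_B/A = 8.429 MeV
⁶⁵₂₉Cu has the higher binding energy per nucleon, so it is the more tightly bound nucleus.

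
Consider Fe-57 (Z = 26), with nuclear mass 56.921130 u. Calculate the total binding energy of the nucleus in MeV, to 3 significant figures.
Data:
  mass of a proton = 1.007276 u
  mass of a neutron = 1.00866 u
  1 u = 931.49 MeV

Z = 26, so N = A − Z = 57 − 26 = 31.
Total constituent mass: 26 × 1.007276 + 31 × 1.00866 = 57.457636 u
The mass defect is 57.457636 − 56.921130 = 0.536506 u.
Converting to energy: 0.536506 u × 931.49 MeV/u = 499.750 MeV

500 MeV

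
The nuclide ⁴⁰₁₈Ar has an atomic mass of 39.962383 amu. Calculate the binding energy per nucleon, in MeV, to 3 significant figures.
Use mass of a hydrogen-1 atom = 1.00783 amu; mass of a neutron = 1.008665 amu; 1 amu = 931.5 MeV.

Z = 18, so N = A − Z = 40 − 18 = 22.
Total constituent mass: 18 × 1.00783 + 22 × 1.008665 = 40.331570 amu
Mass defect Δm = 40.331570 − 39.962383 = 0.369187 amu
Converting to energy: 0.369187 amu × 931.5 MeV/amu = 343.898 MeV
Per nucleon: 343.898 / 40 = 8.597 MeV

8.60 MeV/nucleon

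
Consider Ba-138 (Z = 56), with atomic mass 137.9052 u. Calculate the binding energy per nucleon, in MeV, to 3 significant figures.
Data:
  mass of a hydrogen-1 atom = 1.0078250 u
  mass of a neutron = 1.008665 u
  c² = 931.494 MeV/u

Z = 56, so N = A − Z = 138 − 56 = 82.
Mass of separated nucleons = 56(1.0078250) + 82(1.008665) = 56.4382000 + 82.710530 = 139.1487300 u
Mass defect Δm = 139.1487300 − 137.9052 = 1.2435300 u
E_B = 1.2435300 × 931.494 = 1158.34 MeV
Dividing by A = 138 gives 8.394 MeV per nucleon.

8.39 MeV/nucleon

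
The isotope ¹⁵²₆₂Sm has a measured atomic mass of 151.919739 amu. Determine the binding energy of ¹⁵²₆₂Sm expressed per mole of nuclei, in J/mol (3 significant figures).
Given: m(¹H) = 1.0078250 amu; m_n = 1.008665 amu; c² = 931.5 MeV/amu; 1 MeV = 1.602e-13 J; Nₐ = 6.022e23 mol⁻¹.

Total constituent mass: 62 × 1.0078250 + 90 × 1.008665 = 153.2650000 amu
Mass defect Δm = 153.2650000 − 151.919739 = 1.3452610 amu
Binding energy = Δm·c² = 1.3452610 × 931.5 MeV/amu = 1253.11 MeV
Per nucleus in joules: 1253.11 MeV × 1.602e-13 J/MeV = 2.0075e-10 J
Per mole: 2.0075e-10 J × 6.022e23 mol⁻¹ = 1.2089e+14 J/mol

1.21e+14 J/mol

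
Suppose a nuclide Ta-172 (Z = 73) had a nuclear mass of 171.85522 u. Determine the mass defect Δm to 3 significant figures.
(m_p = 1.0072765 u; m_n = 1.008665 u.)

Z = 73, so N = A − Z = 172 − 73 = 99.
Mass of separated nucleons = 73(1.0072765) + 99(1.008665) = 73.5311845 + 99.857835 = 173.3890195 u
Mass defect Δm = 173.3890195 − 171.85522 = 1.5337995 u

1.53 u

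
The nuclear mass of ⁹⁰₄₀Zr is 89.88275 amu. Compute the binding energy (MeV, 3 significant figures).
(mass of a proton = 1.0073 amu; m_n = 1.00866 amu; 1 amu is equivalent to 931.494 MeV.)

The nucleus contains 40 protons and 90 − 40 = 50 neutrons.
Σm = 40·m_p + 50·m_n = 40.2920 + 50.43300 = 90.72500 amu
The mass defect is 90.72500 − 89.88275 = 0.84225 amu.
E_B = 0.84225 × 931.494 = 784.551 MeV

785 MeV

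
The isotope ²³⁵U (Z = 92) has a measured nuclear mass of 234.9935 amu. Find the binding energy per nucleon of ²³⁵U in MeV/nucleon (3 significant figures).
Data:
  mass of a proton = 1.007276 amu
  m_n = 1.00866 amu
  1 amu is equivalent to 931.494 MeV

Z = 92, so N = A − Z = 235 − 92 = 143.
Total constituent mass: 92 × 1.007276 + 143 × 1.00866 = 236.907772 amu
Mass defect Δm = 236.907772 − 234.9935 = 1.914272 amu
E_B = 1.914272 × 931.494 = 1783.13 MeV
Dividing by A = 235 gives 7.588 MeV per nucleon.

7.59 MeV/nucleon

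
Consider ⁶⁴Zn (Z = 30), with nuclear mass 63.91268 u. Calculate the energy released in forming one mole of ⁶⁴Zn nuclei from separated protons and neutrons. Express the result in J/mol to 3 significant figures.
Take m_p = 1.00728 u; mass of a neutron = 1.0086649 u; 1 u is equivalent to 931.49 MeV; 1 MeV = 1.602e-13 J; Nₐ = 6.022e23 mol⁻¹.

5.39e+13 J/mol

The nucleus contains 30 protons and 64 − 30 = 34 neutrons.
Mass of separated nucleons = 30(1.00728) + 34(1.0086649) = 30.21840 + 34.2946066 = 64.5130066 u
Mass defect Δm = 64.5130066 − 63.91268 = 0.6003266 u
Converting to energy: 0.6003266 u × 931.49 MeV/u = 559.198 MeV
Per nucleus in joules: 559.198 MeV × 1.602e-13 J/MeV = 8.9584e-11 J
Per mole: 8.9584e-11 J × 6.022e23 mol⁻¹ = 5.3947e+13 J/mol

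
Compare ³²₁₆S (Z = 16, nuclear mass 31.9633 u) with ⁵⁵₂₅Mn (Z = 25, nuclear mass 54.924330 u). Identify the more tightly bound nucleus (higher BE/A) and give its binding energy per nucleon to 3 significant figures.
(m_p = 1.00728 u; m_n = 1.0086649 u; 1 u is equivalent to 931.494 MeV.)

⁵⁵₂₅Mn; 8.77 MeV/nucleon

³²₁₆S: Σm = 16(1.00728) + 16(1.0086649) = 32.2551184 u; Δm = 0.2918184 u; E_B = 271.827 MeV; E_B/A = 8.4946 MeV
⁵⁵₂₅Mn: Σm = 25(1.00728) + 30(1.0086649) = 55.4419470 u; Δm = 0.5176170 u; E_B = 482.157 MeV; E_B/A = 8.766 MeV
⁵⁵₂₅Mn has the higher binding energy per nucleon, so it is the more tightly bound nucleus.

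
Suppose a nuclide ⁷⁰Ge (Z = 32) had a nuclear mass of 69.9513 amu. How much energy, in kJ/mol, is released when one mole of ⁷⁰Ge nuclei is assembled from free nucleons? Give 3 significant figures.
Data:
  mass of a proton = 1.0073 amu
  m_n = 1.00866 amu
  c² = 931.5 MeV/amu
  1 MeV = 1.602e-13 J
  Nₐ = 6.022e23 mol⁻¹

5.49e+10 kJ/mol

Mass of separated nucleons = 32(1.0073) + 38(1.00866) = 32.2336 + 38.32908 = 70.56268 amu
Δm = 70.56268 − 69.9513 = 0.61138 amu
Converting to energy: 0.61138 amu × 931.5 MeV/amu = 569.500 MeV
Per nucleus in joules: 569.500 MeV × 1.602e-13 J/MeV = 9.1234e-11 J
Per mole: 9.1234e-11 J × 6.022e23 mol⁻¹ = 5.4941e+13 J/mol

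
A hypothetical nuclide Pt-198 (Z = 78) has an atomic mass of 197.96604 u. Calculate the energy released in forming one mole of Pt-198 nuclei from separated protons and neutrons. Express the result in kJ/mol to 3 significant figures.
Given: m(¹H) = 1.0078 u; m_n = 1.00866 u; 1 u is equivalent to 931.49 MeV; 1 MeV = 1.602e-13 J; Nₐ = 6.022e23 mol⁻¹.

The nucleus contains 78 protons and 198 − 78 = 120 neutrons.
Mass of separated nucleons = 78(1.0078) + 120(1.00866) = 78.6084 + 121.03920 = 199.64760 u
Δm = 199.64760 − 197.96604 = 1.68156 u
Converting to energy: 1.68156 u × 931.49 MeV/u = 1566.36 MeV
Per nucleus in joules: 1566.36 MeV × 1.602e-13 J/MeV = 2.5093e-10 J
Per mole: 2.5093e-10 J × 6.022e23 mol⁻¹ = 1.5111e+14 J/mol

1.51e+11 kJ/mol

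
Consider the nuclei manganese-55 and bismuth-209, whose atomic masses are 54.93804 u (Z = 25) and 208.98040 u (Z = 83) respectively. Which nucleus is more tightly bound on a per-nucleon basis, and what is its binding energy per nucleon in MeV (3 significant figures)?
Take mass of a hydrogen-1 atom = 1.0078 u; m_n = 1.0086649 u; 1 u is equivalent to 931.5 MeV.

manganese-55; 8.75 MeV/nucleon

manganese-55: Σm = 25(1.0078) + 30(1.0086649) = 55.4549470 u; Δm = 0.5169070 u; E_B = 481.50 MeV; E_B/A = 8.7545 MeV
bismuth-209: Σm = 83(1.0078) + 126(1.0086649) = 210.7391774 u; Δm = 1.7587774 u; E_B = 1638.3 MeV; E_B/A = 7.839 MeV
manganese-55 has the higher binding energy per nucleon, so it is the more tightly bound nucleus.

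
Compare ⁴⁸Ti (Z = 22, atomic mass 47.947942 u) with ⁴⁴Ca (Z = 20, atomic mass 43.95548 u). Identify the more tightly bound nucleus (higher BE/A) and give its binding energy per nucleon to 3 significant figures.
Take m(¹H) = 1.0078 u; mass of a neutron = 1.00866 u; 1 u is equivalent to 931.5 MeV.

⁴⁸Ti; 8.71 MeV/nucleon

⁴⁸Ti: Σm = 22(1.0078) + 26(1.00866) = 48.39676 u; Δm = 0.448818 u; E_B = 418.07 MeV; E_B/A = 8.710 MeV
⁴⁴Ca: Σm = 20(1.0078) + 24(1.00866) = 44.36384 u; Δm = 0.40836 u; E_B = 380.39 MeV; E_B/A = 8.645 MeV
⁴⁸Ti has the higher binding energy per nucleon, so it is the more tightly bound nucleus.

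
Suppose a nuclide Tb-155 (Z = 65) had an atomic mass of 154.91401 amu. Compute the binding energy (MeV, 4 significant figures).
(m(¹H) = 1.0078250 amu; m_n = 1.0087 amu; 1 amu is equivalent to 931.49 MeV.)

1283 MeV

Σm = 65·m(¹H) + 90·m_n = 65.5086250 + 90.7830 = 156.2916250 amu
The mass defect is 156.2916250 − 154.91401 = 1.3776150 amu.
E_B = 1.3776150 × 931.49 = 1283.23 MeV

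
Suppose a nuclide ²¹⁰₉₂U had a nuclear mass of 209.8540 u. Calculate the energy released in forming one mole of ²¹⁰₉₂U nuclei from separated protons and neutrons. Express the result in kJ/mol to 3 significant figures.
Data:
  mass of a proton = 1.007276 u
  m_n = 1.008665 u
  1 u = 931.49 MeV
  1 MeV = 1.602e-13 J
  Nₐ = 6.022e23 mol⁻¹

Mass of separated nucleons = 92(1.007276) + 118(1.008665) = 92.669392 + 119.022470 = 211.691862 u
Mass defect Δm = 211.691862 − 209.8540 = 1.837862 u
Converting to energy: 1.837862 u × 931.49 MeV/u = 1711.95 MeV
Per nucleus in joules: 1711.95 MeV × 1.602e-13 J/MeV = 2.7425e-10 J
Per mole: 2.7425e-10 J × 6.022e23 mol⁻¹ = 1.6515e+14 J/mol

1.65e+11 kJ/mol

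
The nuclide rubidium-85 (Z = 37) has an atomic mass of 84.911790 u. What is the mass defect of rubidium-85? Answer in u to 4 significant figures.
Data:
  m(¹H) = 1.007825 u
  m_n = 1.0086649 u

0.7937 u

The nucleus contains 37 protons and 85 − 37 = 48 neutrons.
Mass of separated nucleons = 37(1.007825) + 48(1.0086649) = 37.289525 + 48.4159152 = 85.7054402 u
The mass defect is 85.7054402 − 84.911790 = 0.7936502 u.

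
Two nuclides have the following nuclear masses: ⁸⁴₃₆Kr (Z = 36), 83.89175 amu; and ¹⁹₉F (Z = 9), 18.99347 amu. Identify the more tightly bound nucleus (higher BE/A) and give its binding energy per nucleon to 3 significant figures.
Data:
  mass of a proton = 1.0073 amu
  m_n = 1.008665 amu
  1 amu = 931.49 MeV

⁸⁴₃₆Kr; 8.73 MeV/nucleon

⁸⁴₃₆Kr: Σm = 36(1.0073) + 48(1.008665) = 84.678720 amu; Δm = 0.786970 amu; E_B = 733.05 MeV; E_B/A = 8.727 MeV
¹⁹₉F: Σm = 9(1.0073) + 10(1.008665) = 19.152350 amu; Δm = 0.158880 amu; E_B = 148.00 MeV; E_B/A = 7.789 MeV
⁸⁴₃₆Kr has the higher binding energy per nucleon, so it is the more tightly bound nucleus.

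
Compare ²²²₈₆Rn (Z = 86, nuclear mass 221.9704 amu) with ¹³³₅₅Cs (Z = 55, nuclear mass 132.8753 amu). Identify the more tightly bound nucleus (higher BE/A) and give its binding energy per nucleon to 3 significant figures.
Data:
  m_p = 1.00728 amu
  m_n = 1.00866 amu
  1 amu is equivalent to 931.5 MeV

¹³³₅₅Cs; 8.41 MeV/nucleon

²²²₈₆Rn: Σm = 86(1.00728) + 136(1.00866) = 223.80384 amu; Δm = 1.83344 amu; E_B = 1707.8 MeV; E_B/A = 7.693 MeV
¹³³₅₅Cs: Σm = 55(1.00728) + 78(1.00866) = 134.07588 amu; Δm = 1.20058 amu; E_B = 1118.34 MeV; E_B/A = 8.409 MeV
¹³³₅₅Cs has the higher binding energy per nucleon, so it is the more tightly bound nucleus.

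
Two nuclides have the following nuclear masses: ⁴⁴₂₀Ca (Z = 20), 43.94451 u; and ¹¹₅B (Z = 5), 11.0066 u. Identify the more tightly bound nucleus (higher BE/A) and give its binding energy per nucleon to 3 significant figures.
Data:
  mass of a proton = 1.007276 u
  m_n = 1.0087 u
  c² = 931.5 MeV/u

⁴⁴₂₀Ca: Σm = 20(1.007276) + 24(1.0087) = 44.354320 u; Δm = 0.409810 u; E_B = 381.74 MeV; E_B/A = 8.676 MeV
¹¹₅B: Σm = 5(1.007276) + 6(1.0087) = 11.088580 u; Δm = 0.081980 u; E_B = 76.364 MeV; E_B/A = 6.942 MeV
⁴⁴₂₀Ca has the higher binding energy per nucleon, so it is the more tightly bound nucleus.

⁴⁴₂₀Ca; 8.68 MeV/nucleon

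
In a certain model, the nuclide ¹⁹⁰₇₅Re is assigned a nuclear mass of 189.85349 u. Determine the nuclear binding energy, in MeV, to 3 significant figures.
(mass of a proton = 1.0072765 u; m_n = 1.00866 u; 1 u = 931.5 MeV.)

1570 MeV

Z = 75, so N = A − Z = 190 − 75 = 115.
Σm = 75·m_p + 115·m_n = 75.5457375 + 115.99590 = 191.5416375 u
Δm = 191.5416375 − 189.85349 = 1.6881475 u
Converting to energy: 1.6881475 u × 931.5 MeV/u = 1572.51 MeV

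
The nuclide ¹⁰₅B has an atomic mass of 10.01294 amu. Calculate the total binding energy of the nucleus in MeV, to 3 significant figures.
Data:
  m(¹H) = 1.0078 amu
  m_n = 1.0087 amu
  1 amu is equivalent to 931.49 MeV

The nucleus contains 5 protons and 10 − 5 = 5 neutrons.
Σm = 5·m(¹H) + 5·m_n = 5.0390 + 5.0435 = 10.0825 amu
The mass defect is 10.0825 − 10.01294 = 0.06956 amu.
Converting to energy: 0.06956 amu × 931.49 MeV/amu = 64.7944 MeV

64.8 MeV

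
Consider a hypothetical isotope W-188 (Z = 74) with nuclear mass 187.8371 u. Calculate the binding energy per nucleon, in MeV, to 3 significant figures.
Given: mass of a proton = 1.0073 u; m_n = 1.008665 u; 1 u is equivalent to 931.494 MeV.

8.38 MeV/nucleon

With 74 protons and 114 neutrons (A = 188):
Σm = 74·m_p + 114·m_n = 74.5402 + 114.987810 = 189.528010 u
Mass defect Δm = 189.528010 − 187.8371 = 1.690910 u
Converting to energy: 1.690910 u × 931.494 MeV/u = 1575.07 MeV
BE/A = 1575.07 MeV / 188 = 8.378 MeV/nucleon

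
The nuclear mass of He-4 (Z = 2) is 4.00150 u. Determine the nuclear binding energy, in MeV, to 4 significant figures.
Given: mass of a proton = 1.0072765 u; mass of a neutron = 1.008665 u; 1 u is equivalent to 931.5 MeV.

The nucleus contains 2 protons and 4 − 2 = 2 neutrons.
Mass of separated nucleons = 2(1.0072765) + 2(1.008665) = 2.0145530 + 2.017330 = 4.0318830 u
Δm = 4.0318830 − 4.00150 = 0.0303830 u
E_B = 0.0303830 × 931.5 = 28.3018 MeV

28.30 MeV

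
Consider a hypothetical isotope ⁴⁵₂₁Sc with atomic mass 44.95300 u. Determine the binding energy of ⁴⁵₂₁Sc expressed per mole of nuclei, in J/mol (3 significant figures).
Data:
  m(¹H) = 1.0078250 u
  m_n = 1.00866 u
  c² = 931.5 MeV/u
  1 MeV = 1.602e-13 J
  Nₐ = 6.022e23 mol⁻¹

Z = 21, so N = A − Z = 45 − 21 = 24.
Σm = 21·m(¹H) + 24·m_n = 21.1643250 + 24.20784 = 45.3721650 u
Mass defect Δm = 45.3721650 − 44.95300 = 0.4191650 u
Converting to energy: 0.4191650 u × 931.5 MeV/u = 390.452 MeV
Per nucleus in joules: 390.452 MeV × 1.602e-13 J/MeV = 6.2550e-11 J
Per mole: 6.2550e-11 J × 6.022e23 mol⁻¹ = 3.7668e+13 J/mol

3.77e+13 J/mol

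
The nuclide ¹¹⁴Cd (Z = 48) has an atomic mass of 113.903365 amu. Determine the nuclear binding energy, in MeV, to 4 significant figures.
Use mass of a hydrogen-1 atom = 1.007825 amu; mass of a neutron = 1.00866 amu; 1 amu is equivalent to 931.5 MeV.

Mass of separated nucleons = 48(1.007825) + 66(1.00866) = 48.375600 + 66.57156 = 114.947160 amu
Δm = 114.947160 − 113.903365 = 1.043795 amu
E_B = 1.043795 × 931.5 = 972.295 MeV

972.3 MeV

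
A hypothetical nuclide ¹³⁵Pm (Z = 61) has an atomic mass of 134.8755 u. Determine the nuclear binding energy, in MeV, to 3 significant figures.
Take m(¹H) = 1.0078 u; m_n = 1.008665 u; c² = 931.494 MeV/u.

1160 MeV

Mass of separated nucleons = 61(1.0078) + 74(1.008665) = 61.4758 + 74.641210 = 136.117010 u
Mass defect Δm = 136.117010 − 134.8755 = 1.241510 u
Converting to energy: 1.241510 u × 931.494 MeV/u = 1156.46 MeV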